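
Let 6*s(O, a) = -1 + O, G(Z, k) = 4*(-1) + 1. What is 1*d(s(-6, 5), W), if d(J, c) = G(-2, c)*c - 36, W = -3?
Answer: -27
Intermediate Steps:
G(Z, k) = -3 (G(Z, k) = -4 + 1 = -3)
s(O, a) = -⅙ + O/6 (s(O, a) = (-1 + O)/6 = -⅙ + O/6)
d(J, c) = -36 - 3*c (d(J, c) = -3*c - 36 = -36 - 3*c)
1*d(s(-6, 5), W) = 1*(-36 - 3*(-3)) = 1*(-36 + 9) = 1*(-27) = -27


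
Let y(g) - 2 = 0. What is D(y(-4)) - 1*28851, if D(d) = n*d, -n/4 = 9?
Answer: -28923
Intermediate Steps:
n = -36 (n = -4*9 = -36)
y(g) = 2 (y(g) = 2 + 0 = 2)
D(d) = -36*d
D(y(-4)) - 1*28851 = -36*2 - 1*28851 = -72 - 28851 = -28923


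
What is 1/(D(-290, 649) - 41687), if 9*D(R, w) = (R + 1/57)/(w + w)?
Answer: -665874/27758305967 ≈ -2.3988e-5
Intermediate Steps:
D(R, w) = (1/57 + R)/(18*w) (D(R, w) = ((R + 1/57)/(w + w))/9 = ((R + 1/57)/((2*w)))/9 = ((1/57 + R)*(1/(2*w)))/9 = ((1/57 + R)/(2*w))/9 = (1/57 + R)/(18*w))
1/(D(-290, 649) - 41687) = 1/((1/1026)*(1 + 57*(-290))/649 - 41687) = 1/((1/1026)*(1/649)*(1 - 16530) - 41687) = 1/((1/1026)*(1/649)*(-16529) - 41687) = 1/(-16529/665874 - 41687) = 1/(-27758305967/665874) = -665874/27758305967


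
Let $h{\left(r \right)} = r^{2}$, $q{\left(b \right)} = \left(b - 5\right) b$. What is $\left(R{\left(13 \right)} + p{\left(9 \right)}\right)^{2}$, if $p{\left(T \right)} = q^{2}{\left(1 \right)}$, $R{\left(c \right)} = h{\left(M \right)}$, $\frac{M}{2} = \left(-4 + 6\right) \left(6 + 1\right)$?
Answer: $640000$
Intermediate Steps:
$M = 28$ ($M = 2 \left(-4 + 6\right) \left(6 + 1\right) = 2 \cdot 2 \cdot 7 = 2 \cdot 14 = 28$)
$q{\left(b \right)} = b \left(-5 + b\right)$ ($q{\left(b \right)} = \left(-5 + b\right) b = b \left(-5 + b\right)$)
$R{\left(c \right)} = 784$ ($R{\left(c \right)} = 28^{2} = 784$)
$p{\left(T \right)} = 16$ ($p{\left(T \right)} = \left(1 \left(-5 + 1\right)\right)^{2} = \left(1 \left(-4\right)\right)^{2} = \left(-4\right)^{2} = 16$)
$\left(R{\left(13 \right)} + p{\left(9 \right)}\right)^{2} = \left(784 + 16\right)^{2} = 800^{2} = 640000$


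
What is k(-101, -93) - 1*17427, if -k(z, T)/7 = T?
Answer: -16776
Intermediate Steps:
k(z, T) = -7*T
k(-101, -93) - 1*17427 = -7*(-93) - 1*17427 = 651 - 17427 = -16776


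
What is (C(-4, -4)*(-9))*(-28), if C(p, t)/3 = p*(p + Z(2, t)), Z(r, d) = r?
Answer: 6048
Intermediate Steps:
C(p, t) = 3*p*(2 + p) (C(p, t) = 3*(p*(p + 2)) = 3*(p*(2 + p)) = 3*p*(2 + p))
(C(-4, -4)*(-9))*(-28) = ((3*(-4)*(2 - 4))*(-9))*(-28) = ((3*(-4)*(-2))*(-9))*(-28) = (24*(-9))*(-28) = -216*(-28) = 6048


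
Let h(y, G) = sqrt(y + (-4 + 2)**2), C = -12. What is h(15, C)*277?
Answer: 277*sqrt(19) ≈ 1207.4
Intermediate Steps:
h(y, G) = sqrt(4 + y) (h(y, G) = sqrt(y + (-2)**2) = sqrt(y + 4) = sqrt(4 + y))
h(15, C)*277 = sqrt(4 + 15)*277 = sqrt(19)*277 = 277*sqrt(19)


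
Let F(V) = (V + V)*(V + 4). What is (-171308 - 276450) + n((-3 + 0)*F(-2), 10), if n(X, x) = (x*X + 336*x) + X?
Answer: -444134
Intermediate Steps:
F(V) = 2*V*(4 + V) (F(V) = (2*V)*(4 + V) = 2*V*(4 + V))
n(X, x) = X + 336*x + X*x (n(X, x) = (X*x + 336*x) + X = (336*x + X*x) + X = X + 336*x + X*x)
(-171308 - 276450) + n((-3 + 0)*F(-2), 10) = (-171308 - 276450) + ((-3 + 0)*(2*(-2)*(4 - 2)) + 336*10 + ((-3 + 0)*(2*(-2)*(4 - 2)))*10) = -447758 + (-6*(-2)*2 + 3360 - 6*(-2)*2*10) = -447758 + (-3*(-8) + 3360 - 3*(-8)*10) = -447758 + (24 + 3360 + 24*10) = -447758 + (24 + 3360 + 240) = -447758 + 3624 = -444134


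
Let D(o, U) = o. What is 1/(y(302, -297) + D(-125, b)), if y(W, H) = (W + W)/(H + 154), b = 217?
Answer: -143/18479 ≈ -0.0077385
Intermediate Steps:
y(W, H) = 2*W/(154 + H) (y(W, H) = (2*W)/(154 + H) = 2*W/(154 + H))
1/(y(302, -297) + D(-125, b)) = 1/(2*302/(154 - 297) - 125) = 1/(2*302/(-143) - 125) = 1/(2*302*(-1/143) - 125) = 1/(-604/143 - 125) = 1/(-18479/143) = -143/18479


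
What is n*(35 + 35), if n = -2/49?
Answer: -20/7 ≈ -2.8571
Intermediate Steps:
n = -2/49 (n = -2*1/49 = -2/49 ≈ -0.040816)
n*(35 + 35) = -2*(35 + 35)/49 = -2/49*70 = -20/7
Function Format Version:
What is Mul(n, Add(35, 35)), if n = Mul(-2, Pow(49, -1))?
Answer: Rational(-20, 7) ≈ -2.8571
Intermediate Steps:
n = Rational(-2, 49) (n = Mul(-2, Rational(1, 49)) = Rational(-2, 49) ≈ -0.040816)
Mul(n, Add(35, 35)) = Mul(Rational(-2, 49), Add(35, 35)) = Mul(Rational(-2, 49), 70) = Rational(-20, 7)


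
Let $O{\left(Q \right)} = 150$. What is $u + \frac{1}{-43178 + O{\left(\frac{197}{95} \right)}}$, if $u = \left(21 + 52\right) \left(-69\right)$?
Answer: $- \frac{216732037}{43028} \approx -5037.0$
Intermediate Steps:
$u = -5037$ ($u = 73 \left(-69\right) = -5037$)
$u + \frac{1}{-43178 + O{\left(\frac{197}{95} \right)}} = -5037 + \frac{1}{-43178 + 150} = -5037 + \frac{1}{-43028} = -5037 - \frac{1}{43028} = - \frac{216732037}{43028}$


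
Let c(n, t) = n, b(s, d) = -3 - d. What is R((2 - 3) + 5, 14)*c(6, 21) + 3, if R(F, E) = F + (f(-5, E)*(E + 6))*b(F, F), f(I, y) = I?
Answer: 4227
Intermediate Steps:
R(F, E) = F + (-30 - 5*E)*(-3 - F) (R(F, E) = F + (-5*(E + 6))*(-3 - F) = F + (-5*(6 + E))*(-3 - F) = F + (-30 - 5*E)*(-3 - F))
R((2 - 3) + 5, 14)*c(6, 21) + 3 = (90 + 31*((2 - 3) + 5) + 5*14*(3 + ((2 - 3) + 5)))*6 + 3 = (90 + 31*(-1 + 5) + 5*14*(3 + (-1 + 5)))*6 + 3 = (90 + 31*4 + 5*14*(3 + 4))*6 + 3 = (90 + 124 + 5*14*7)*6 + 3 = (90 + 124 + 490)*6 + 3 = 704*6 + 3 = 4224 + 3 = 4227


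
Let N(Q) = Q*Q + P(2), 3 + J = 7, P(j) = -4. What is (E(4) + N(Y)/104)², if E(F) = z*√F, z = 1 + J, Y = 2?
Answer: 100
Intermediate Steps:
J = 4 (J = -3 + 7 = 4)
N(Q) = -4 + Q² (N(Q) = Q*Q - 4 = Q² - 4 = -4 + Q²)
z = 5 (z = 1 + 4 = 5)
E(F) = 5*√F
(E(4) + N(Y)/104)² = (5*√4 + (-4 + 2²)/104)² = (5*2 + (-4 + 4)*(1/104))² = (10 + 0*(1/104))² = (10 + 0)² = 10² = 100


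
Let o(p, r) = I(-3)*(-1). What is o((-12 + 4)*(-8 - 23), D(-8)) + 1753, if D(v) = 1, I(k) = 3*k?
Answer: 1762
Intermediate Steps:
o(p, r) = 9 (o(p, r) = (3*(-3))*(-1) = -9*(-1) = 9)
o((-12 + 4)*(-8 - 23), D(-8)) + 1753 = 9 + 1753 = 1762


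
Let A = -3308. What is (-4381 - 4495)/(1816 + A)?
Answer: 2219/373 ≈ 5.9491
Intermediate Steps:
(-4381 - 4495)/(1816 + A) = (-4381 - 4495)/(1816 - 3308) = -8876/(-1492) = -8876*(-1/1492) = 2219/373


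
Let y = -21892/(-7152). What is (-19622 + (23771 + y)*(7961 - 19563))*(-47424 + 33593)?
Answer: 3410815495796759/894 ≈ 3.8152e+12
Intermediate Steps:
y = 5473/1788 (y = -21892*(-1/7152) = 5473/1788 ≈ 3.0610)
(-19622 + (23771 + y)*(7961 - 19563))*(-47424 + 33593) = (-19622 + (23771 + 5473/1788)*(7961 - 19563))*(-47424 + 33593) = (-19622 + (42508021/1788)*(-11602))*(-13831) = (-19622 - 246589029821/894)*(-13831) = -246606571889/894*(-13831) = 3410815495796759/894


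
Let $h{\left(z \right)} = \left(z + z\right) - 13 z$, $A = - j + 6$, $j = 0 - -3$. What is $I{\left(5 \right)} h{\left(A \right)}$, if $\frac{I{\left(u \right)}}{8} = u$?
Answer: $-1320$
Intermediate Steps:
$j = 3$ ($j = 0 + 3 = 3$)
$I{\left(u \right)} = 8 u$
$A = 3$ ($A = \left(-1\right) 3 + 6 = -3 + 6 = 3$)
$h{\left(z \right)} = - 11 z$ ($h{\left(z \right)} = 2 z - 13 z = - 11 z$)
$I{\left(5 \right)} h{\left(A \right)} = 8 \cdot 5 \left(\left(-11\right) 3\right) = 40 \left(-33\right) = -1320$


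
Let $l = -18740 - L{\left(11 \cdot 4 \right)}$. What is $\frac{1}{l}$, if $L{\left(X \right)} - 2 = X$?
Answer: $- \frac{1}{18786} \approx -5.3231 \cdot 10^{-5}$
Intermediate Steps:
$L{\left(X \right)} = 2 + X$
$l = -18786$ ($l = -18740 - \left(2 + 11 \cdot 4\right) = -18740 - \left(2 + 44\right) = -18740 - 46 = -18786$)
$\frac{1}{l} = \frac{1}{-18786} = - \frac{1}{18786}$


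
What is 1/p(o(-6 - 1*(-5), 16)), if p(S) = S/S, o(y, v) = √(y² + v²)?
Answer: 1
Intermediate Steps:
o(y, v) = √(v² + y²)
p(S) = 1
1/p(o(-6 - 1*(-5), 16)) = 1/1 = 1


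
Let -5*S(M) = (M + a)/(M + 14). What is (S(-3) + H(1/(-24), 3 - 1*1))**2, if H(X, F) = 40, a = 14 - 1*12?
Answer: 4844401/3025 ≈ 1601.5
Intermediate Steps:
a = 2 (a = 14 - 12 = 2)
S(M) = -(2 + M)/(5*(14 + M)) (S(M) = -(M + 2)/(5*(M + 14)) = -(2 + M)/(5*(14 + M)))
(S(-3) + H(1/(-24), 3 - 1*1))**2 = ((-2 - 1*(-3))/(5*(14 - 3)) + 40)**2 = ((1/5)*(-2 + 3)/11 + 40)**2 = ((1/5)*(1/11)*1 + 40)**2 = (1/55 + 40)**2 = (2201/55)**2 = 4844401/3025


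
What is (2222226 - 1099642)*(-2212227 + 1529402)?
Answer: -766528419800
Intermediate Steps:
(2222226 - 1099642)*(-2212227 + 1529402) = 1122584*(-682825) = -766528419800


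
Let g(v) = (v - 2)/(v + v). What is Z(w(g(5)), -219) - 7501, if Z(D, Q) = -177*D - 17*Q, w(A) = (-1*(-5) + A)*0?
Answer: -3778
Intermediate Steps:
g(v) = (-2 + v)/(2*v) (g(v) = (-2 + v)/((2*v)) = (-2 + v)*(1/(2*v)) = (-2 + v)/(2*v))
w(A) = 0 (w(A) = (5 + A)*0 = 0)
Z(w(g(5)), -219) - 7501 = (-177*0 - 17*(-219)) - 7501 = (0 + 3723) - 7501 = 3723 - 7501 = -3778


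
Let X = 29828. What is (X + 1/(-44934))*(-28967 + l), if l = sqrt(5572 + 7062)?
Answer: -38824219564417/44934 + 1340291351*sqrt(12634)/44934 ≈ -8.6068e+8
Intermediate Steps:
l = sqrt(12634) ≈ 112.40
(X + 1/(-44934))*(-28967 + l) = (29828 + 1/(-44934))*(-28967 + sqrt(12634)) = (29828 - 1/44934)*(-28967 + sqrt(12634)) = 1340291351*(-28967 + sqrt(12634))/44934 = -38824219564417/44934 + 1340291351*sqrt(12634)/44934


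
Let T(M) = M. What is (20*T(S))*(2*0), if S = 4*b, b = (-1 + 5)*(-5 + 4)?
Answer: 0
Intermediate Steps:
b = -4 (b = 4*(-1) = -4)
S = -16 (S = 4*(-4) = -16)
(20*T(S))*(2*0) = (20*(-16))*(2*0) = -320*0 = 0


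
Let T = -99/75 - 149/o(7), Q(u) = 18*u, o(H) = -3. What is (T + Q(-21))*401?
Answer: -9914324/75 ≈ -1.3219e+5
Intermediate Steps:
T = 3626/75 (T = -99/75 - 149/(-3) = -99*1/75 - 149*(-⅓) = -33/25 + 149/3 = 3626/75 ≈ 48.347)
(T + Q(-21))*401 = (3626/75 + 18*(-21))*401 = (3626/75 - 378)*401 = -24724/75*401 = -9914324/75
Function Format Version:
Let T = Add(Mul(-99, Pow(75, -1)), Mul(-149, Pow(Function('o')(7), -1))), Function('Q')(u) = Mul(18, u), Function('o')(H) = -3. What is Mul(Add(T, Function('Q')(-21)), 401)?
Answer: Rational(-9914324, 75) ≈ -1.3219e+5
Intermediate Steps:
T = Rational(3626, 75) (T = Add(Mul(-99, Pow(75, -1)), Mul(-149, Pow(-3, -1))) = Add(Mul(-99, Rational(1, 75)), Mul(-149, Rational(-1, 3))) = Add(Rational(-33, 25), Rational(149, 3)) = Rational(3626, 75) ≈ 48.347)
Mul(Add(T, Function('Q')(-21)), 401) = Mul(Add(Rational(3626, 75), Mul(18, -21)), 401) = Mul(Add(Rational(3626, 75), -378), 401) = Mul(Rational(-24724, 75), 401) = Rational(-9914324, 75)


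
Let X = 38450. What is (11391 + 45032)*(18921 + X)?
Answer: 3237043933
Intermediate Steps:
(11391 + 45032)*(18921 + X) = (11391 + 45032)*(18921 + 38450) = 56423*57371 = 3237043933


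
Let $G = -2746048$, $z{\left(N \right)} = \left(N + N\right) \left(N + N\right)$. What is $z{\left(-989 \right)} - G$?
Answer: $6658532$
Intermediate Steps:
$z{\left(N \right)} = 4 N^{2}$ ($z{\left(N \right)} = 2 N 2 N = 4 N^{2}$)
$z{\left(-989 \right)} - G = 4 \left(-989\right)^{2} - -2746048 = 4 \cdot 978121 + 2746048 = 3912484 + 2746048 = 6658532$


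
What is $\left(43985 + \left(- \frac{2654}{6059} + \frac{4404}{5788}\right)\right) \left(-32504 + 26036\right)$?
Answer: $- \frac{2494291914744168}{8767373} \approx -2.845 \cdot 10^{8}$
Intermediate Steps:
$\left(43985 + \left(- \frac{2654}{6059} + \frac{4404}{5788}\right)\right) \left(-32504 + 26036\right) = \left(43985 + \left(\left(-2654\right) \frac{1}{6059} + 4404 \cdot \frac{1}{5788}\right)\right) \left(-6468\right) = \left(43985 + \left(- \frac{2654}{6059} + \frac{1101}{1447}\right)\right) \left(-6468\right) = \left(43985 + \frac{2830621}{8767373}\right) \left(-6468\right) = \frac{385635732026}{8767373} \left(-6468\right) = - \frac{2494291914744168}{8767373}$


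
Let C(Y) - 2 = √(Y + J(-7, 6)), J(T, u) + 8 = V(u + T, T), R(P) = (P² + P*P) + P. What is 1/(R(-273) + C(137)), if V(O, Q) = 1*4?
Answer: 148787/22137571236 - √133/22137571236 ≈ 6.7205e-6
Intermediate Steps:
R(P) = P + 2*P² (R(P) = (P² + P²) + P = 2*P² + P = P + 2*P²)
V(O, Q) = 4
J(T, u) = -4 (J(T, u) = -8 + 4 = -4)
C(Y) = 2 + √(-4 + Y) (C(Y) = 2 + √(Y - 4) = 2 + √(-4 + Y))
1/(R(-273) + C(137)) = 1/(-273*(1 + 2*(-273)) + (2 + √(-4 + 137))) = 1/(-273*(1 - 546) + (2 + √133)) = 1/(-273*(-545) + (2 + √133)) = 1/(148785 + (2 + √133)) = 1/(148787 + √133)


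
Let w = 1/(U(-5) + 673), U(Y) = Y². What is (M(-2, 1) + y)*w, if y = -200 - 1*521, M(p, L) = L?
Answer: -360/349 ≈ -1.0315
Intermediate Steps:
w = 1/698 (w = 1/((-5)² + 673) = 1/(25 + 673) = 1/698 ≈ 0.0014327)
y = -721 (y = -200 - 521 = -721)
(M(-2, 1) + y)*w = (1 - 721)*(1/698) = -720*1/698 = -360/349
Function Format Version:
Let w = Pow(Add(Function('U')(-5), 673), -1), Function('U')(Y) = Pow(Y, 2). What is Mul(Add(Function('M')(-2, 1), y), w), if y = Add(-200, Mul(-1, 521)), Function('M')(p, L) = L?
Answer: Rational(-360, 349) ≈ -1.0315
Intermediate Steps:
w = Rational(1, 698) (w = Pow(Add(Pow(-5, 2), 673), -1) = Pow(Add(25, 673), -1) = Pow(698, -1) = Rational(1, 698) ≈ 0.0014327)
y = -721 (y = Add(-200, -521) = -721)
Mul(Add(Function('M')(-2, 1), y), w) = Mul(Add(1, -721), Rational(1, 698)) = Mul(-720, Rational(1, 698)) = Rational(-360, 349)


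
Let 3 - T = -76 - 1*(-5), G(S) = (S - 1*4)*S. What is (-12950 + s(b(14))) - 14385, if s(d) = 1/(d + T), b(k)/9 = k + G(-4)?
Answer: -13339479/488 ≈ -27335.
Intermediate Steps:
G(S) = S*(-4 + S) (G(S) = (S - 4)*S = (-4 + S)*S = S*(-4 + S))
T = 74 (T = 3 - (-76 - 1*(-5)) = 3 - (-76 + 5) = 3 - 1*(-71) = 3 + 71 = 74)
b(k) = 288 + 9*k (b(k) = 9*(k - 4*(-4 - 4)) = 9*(k - 4*(-8)) = 9*(k + 32) = 9*(32 + k) = 288 + 9*k)
s(d) = 1/(74 + d) (s(d) = 1/(d + 74) = 1/(74 + d))
(-12950 + s(b(14))) - 14385 = (-12950 + 1/(74 + (288 + 9*14))) - 14385 = (-12950 + 1/(74 + (288 + 126))) - 14385 = (-12950 + 1/(74 + 414)) - 14385 = (-12950 + 1/488) - 14385 = -6319599/488 - 14385 = -13339479/488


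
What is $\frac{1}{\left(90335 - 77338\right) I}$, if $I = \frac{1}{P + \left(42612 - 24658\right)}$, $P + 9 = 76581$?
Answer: $\frac{94526}{12997} \approx 7.2729$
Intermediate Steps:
$P = 76572$ ($P = -9 + 76581 = 76572$)
$I = \frac{1}{94526}$ ($I = \frac{1}{76572 + \left(42612 - 24658\right)} = \frac{1}{76572 + 17954} = \frac{1}{94526} \approx 1.0579 \cdot 10^{-5}$)
$\frac{1}{\left(90335 - 77338\right) I} = \frac{\frac{1}{\frac{1}{94526}}}{90335 - 77338} = \frac{1}{12997} \cdot 94526 = \frac{94526}{12997}$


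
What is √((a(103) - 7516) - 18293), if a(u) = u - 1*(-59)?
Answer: I*√25647 ≈ 160.15*I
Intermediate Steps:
a(u) = 59 + u (a(u) = u + 59 = 59 + u)
√((a(103) - 7516) - 18293) = √(((59 + 103) - 7516) - 18293) = √((162 - 7516) - 18293) = √(-7354 - 18293) = √(-25647) = I*√25647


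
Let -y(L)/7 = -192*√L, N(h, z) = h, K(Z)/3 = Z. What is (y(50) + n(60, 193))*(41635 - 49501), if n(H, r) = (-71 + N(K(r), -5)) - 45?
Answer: -3641958 - 52859520*√2 ≈ -7.8397e+7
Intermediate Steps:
K(Z) = 3*Z
n(H, r) = -116 + 3*r (n(H, r) = (-71 + 3*r) - 45 = -116 + 3*r)
y(L) = 1344*√L (y(L) = -(-1344)*√L = 1344*√L)
(y(50) + n(60, 193))*(41635 - 49501) = (1344*√50 + (-116 + 3*193))*(41635 - 49501) = (1344*(5*√2) + (-116 + 579))*(-7866) = (6720*√2 + 463)*(-7866) = (463 + 6720*√2)*(-7866) = -3641958 - 52859520*√2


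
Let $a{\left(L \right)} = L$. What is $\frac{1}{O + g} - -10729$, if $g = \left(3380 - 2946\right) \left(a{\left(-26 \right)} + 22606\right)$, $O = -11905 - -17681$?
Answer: $\frac{105203166585}{9805496} \approx 10729.0$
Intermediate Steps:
$O = 5776$ ($O = -11905 + 17681 = 5776$)
$g = 9799720$ ($g = \left(3380 - 2946\right) \left(-26 + 22606\right) = 434 \cdot 22580 = 9799720$)
$\frac{1}{O + g} - -10729 = \frac{1}{5776 + 9799720} - -10729 = \frac{1}{9805496} + 10729 = \frac{105203166585}{9805496}$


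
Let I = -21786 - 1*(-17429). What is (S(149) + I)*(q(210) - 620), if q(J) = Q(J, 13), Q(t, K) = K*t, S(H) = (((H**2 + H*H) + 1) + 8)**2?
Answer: 4161621710040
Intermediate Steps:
S(H) = (9 + 2*H**2)**2 (S(H) = (((H**2 + H**2) + 1) + 8)**2 = ((2*H**2 + 1) + 8)**2 = ((1 + 2*H**2) + 8)**2 = (9 + 2*H**2)**2)
I = -4357 (I = -21786 + 17429 = -4357)
q(J) = 13*J
(S(149) + I)*(q(210) - 620) = ((9 + 2*149**2)**2 - 4357)*(13*210 - 620) = ((9 + 2*22201)**2 - 4357)*(2730 - 620) = ((9 + 44402)**2 - 4357)*2110 = (44411**2 - 4357)*2110 = (1972336921 - 4357)*2110 = 1972332564*2110 = 4161621710040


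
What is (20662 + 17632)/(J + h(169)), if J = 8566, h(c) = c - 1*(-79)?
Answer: 19147/4407 ≈ 4.3447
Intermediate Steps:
h(c) = 79 + c (h(c) = c + 79 = 79 + c)
(20662 + 17632)/(J + h(169)) = (20662 + 17632)/(8566 + (79 + 169)) = 38294/(8566 + 248) = 38294/8814 = 38294*(1/8814) = 19147/4407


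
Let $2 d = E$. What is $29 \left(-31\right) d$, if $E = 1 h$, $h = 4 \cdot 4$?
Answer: $-7192$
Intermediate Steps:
$h = 16$
$E = 16$ ($E = 1 \cdot 16 = 16$)
$d = 8$ ($d = \frac{1}{2} \cdot 16 = 8$)
$29 \left(-31\right) d = 29 \left(-31\right) 8 = \left(-899\right) 8 = -7192$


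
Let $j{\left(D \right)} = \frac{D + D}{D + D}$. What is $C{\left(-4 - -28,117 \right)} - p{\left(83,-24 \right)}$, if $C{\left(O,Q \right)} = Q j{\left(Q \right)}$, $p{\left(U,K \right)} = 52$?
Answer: $65$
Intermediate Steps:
$j{\left(D \right)} = 1$ ($j{\left(D \right)} = \frac{2 D}{2 D} = 2 D \frac{1}{2 D} = 1$)
$C{\left(O,Q \right)} = Q$ ($C{\left(O,Q \right)} = Q 1 = Q$)
$C{\left(-4 - -28,117 \right)} - p{\left(83,-24 \right)} = 117 - 52 = 65$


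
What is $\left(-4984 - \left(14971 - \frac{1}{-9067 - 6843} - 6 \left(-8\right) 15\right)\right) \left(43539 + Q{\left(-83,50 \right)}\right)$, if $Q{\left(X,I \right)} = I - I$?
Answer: $- \frac{14321686049289}{15910} \approx -9.0017 \cdot 10^{8}$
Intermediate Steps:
$Q{\left(X,I \right)} = 0$
$\left(-4984 - \left(14971 - \frac{1}{-9067 - 6843} - 6 \left(-8\right) 15\right)\right) \left(43539 + Q{\left(-83,50 \right)}\right) = \left(-4984 - \left(14971 - \frac{1}{-9067 - 6843} - 6 \left(-8\right) 15\right)\right) \left(43539 + 0\right) = \left(-4984 - \left(15691 + \frac{1}{15910}\right)\right) 43539 = \left(-4984 - \frac{249643811}{15910}\right) 43539 = \left(- \frac{328939251}{15910}\right) 43539 = - \frac{14321686049289}{15910}$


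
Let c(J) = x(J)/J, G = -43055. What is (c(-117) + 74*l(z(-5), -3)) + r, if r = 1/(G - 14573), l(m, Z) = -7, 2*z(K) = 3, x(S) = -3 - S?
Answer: -1166390759/2247492 ≈ -518.97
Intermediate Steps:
z(K) = 3/2 (z(K) = (1/2)*3 = 3/2)
r = -1/57628 (r = 1/(-43055 - 14573) = 1/(-57628) = -1/57628 ≈ -1.7353e-5)
c(J) = (-3 - J)/J
(c(-117) + 74*l(z(-5), -3)) + r = ((-3 - 1*(-117))/(-117) + 74*(-7)) - 1/57628 = (-(-3 + 117)/117 - 518) - 1/57628 = (-1/117*114 - 518) - 1/57628 = (-38/39 - 518) - 1/57628 = -20240/39 - 1/57628 = -1166390759/2247492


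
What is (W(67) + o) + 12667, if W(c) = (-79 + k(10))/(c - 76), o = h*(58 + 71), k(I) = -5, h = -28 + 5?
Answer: 29128/3 ≈ 9709.3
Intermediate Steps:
h = -23
o = -2967 (o = -23*(58 + 71) = -23*129 = -2967)
W(c) = -84/(-76 + c) (W(c) = (-79 - 5)/(c - 76) = -84/(-76 + c))
(W(67) + o) + 12667 = (-84/(-76 + 67) - 2967) + 12667 = (-84/(-9) - 2967) + 12667 = (-84*(-1/9) - 2967) + 12667 = (28/3 - 2967) + 12667 = -8873/3 + 12667 = 29128/3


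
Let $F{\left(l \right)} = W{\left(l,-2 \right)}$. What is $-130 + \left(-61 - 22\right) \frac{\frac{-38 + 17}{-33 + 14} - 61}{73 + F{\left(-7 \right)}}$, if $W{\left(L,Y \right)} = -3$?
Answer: $- \frac{39223}{665} \approx -58.982$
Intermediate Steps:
$F{\left(l \right)} = -3$
$-130 + \left(-61 - 22\right) \frac{\frac{-38 + 17}{-33 + 14} - 61}{73 + F{\left(-7 \right)}} = -130 + \left(-61 - 22\right) \frac{\frac{-38 + 17}{-33 + 14} - 61}{73 - 3} = -130 + \left(-61 - 22\right) \frac{- \frac{21}{-19} - 61}{70} = -130 - 83 \left(\left(-21\right) \left(- \frac{1}{19}\right) - 61\right) \frac{1}{70} = -130 - 83 \left(\frac{21}{19} - 61\right) \frac{1}{70} = -130 - 83 \left(\left(- \frac{1138}{19}\right) \frac{1}{70}\right) = -130 - - \frac{47227}{665} = -130 + \frac{47227}{665} = - \frac{39223}{665}$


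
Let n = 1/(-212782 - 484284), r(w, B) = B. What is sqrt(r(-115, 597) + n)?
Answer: sqrt(290082901291466)/697066 ≈ 24.434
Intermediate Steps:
n = -1/697066 (n = 1/(-697066) = -1/697066 ≈ -1.4346e-6)
sqrt(r(-115, 597) + n) = sqrt(597 - 1/697066) = sqrt(416148401/697066) = sqrt(290082901291466)/697066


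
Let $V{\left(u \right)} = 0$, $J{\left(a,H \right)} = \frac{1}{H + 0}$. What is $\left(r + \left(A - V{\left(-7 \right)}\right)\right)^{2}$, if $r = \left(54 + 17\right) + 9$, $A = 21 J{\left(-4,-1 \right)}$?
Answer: $3481$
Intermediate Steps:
$J{\left(a,H \right)} = \frac{1}{H}$
$A = -21$ ($A = \frac{21}{-1} = 21 \left(-1\right) = -21$)
$r = 80$ ($r = 71 + 9 = 80$)
$\left(r + \left(A - V{\left(-7 \right)}\right)\right)^{2} = \left(80 - 21\right)^{2} = 59^{2} = 3481$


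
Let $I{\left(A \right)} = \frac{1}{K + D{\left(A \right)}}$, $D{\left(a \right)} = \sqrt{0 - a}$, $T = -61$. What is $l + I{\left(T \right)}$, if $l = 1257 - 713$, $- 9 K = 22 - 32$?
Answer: $\frac{2633414}{4841} + \frac{81 \sqrt{61}}{4841} \approx 544.11$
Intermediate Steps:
$K = \frac{10}{9}$ ($K = - \frac{22 - 32}{9} = \left(- \frac{1}{9}\right) \left(-10\right) = \frac{10}{9} \approx 1.1111$)
$l = 544$
$D{\left(a \right)} = \sqrt{- a}$
$I{\left(A \right)} = \frac{1}{\frac{10}{9} + \sqrt{- A}}$
$l + I{\left(T \right)} = 544 + \frac{9}{10 + 9 \sqrt{\left(-1\right) \left(-61\right)}} = 544 + \frac{9}{10 + 9 \sqrt{61}}$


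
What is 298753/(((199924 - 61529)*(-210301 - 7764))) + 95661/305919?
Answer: 320763559306352/1025817980998925 ≈ 0.31269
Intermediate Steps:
298753/(((199924 - 61529)*(-210301 - 7764))) + 95661/305919 = 298753/((138395*(-218065))) + 95661*(1/305919) = 298753/(-30179105675) + 10629/33991 = 298753*(-1/30179105675) + 10629/33991 = -298753/30179105675 + 10629/33991 = 320763559306352/1025817980998925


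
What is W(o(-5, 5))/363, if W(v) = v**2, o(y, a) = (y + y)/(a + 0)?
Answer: 4/363 ≈ 0.011019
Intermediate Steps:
o(y, a) = 2*y/a (o(y, a) = (2*y)/a = 2*y/a)
W(o(-5, 5))/363 = (2*(-5)/5)**2/363 = (2*(-5)*(1/5))**2*(1/363) = (-2)**2*(1/363) = 4*(1/363) = 4/363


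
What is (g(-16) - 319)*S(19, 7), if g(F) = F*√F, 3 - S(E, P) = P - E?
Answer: -4785 - 960*I ≈ -4785.0 - 960.0*I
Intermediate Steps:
S(E, P) = 3 + E - P (S(E, P) = 3 - (P - E) = 3 + (E - P) = 3 + E - P)
g(F) = F^(3/2)
(g(-16) - 319)*S(19, 7) = ((-16)^(3/2) - 319)*(3 + 19 - 1*7) = (-64*I - 319)*(3 + 19 - 7) = (-319 - 64*I)*15 = -4785 - 960*I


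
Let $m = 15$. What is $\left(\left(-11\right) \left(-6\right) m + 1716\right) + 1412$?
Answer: $4118$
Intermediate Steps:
$\left(\left(-11\right) \left(-6\right) m + 1716\right) + 1412 = \left(\left(-11\right) \left(-6\right) 15 + 1716\right) + 1412 = \left(66 \cdot 15 + 1716\right) + 1412 = \left(990 + 1716\right) + 1412 = 2706 + 1412 = 4118$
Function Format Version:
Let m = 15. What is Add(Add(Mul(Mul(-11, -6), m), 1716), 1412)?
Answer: 4118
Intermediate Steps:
Add(Add(Mul(Mul(-11, -6), m), 1716), 1412) = Add(Add(Mul(Mul(-11, -6), 15), 1716), 1412) = Add(Add(Mul(66, 15), 1716), 1412) = Add(Add(990, 1716), 1412) = Add(2706, 1412) = 4118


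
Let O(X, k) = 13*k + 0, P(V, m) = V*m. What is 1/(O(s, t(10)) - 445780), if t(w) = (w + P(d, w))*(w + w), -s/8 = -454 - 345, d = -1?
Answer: -1/445780 ≈ -2.2433e-6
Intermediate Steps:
s = 6392 (s = -8*(-454 - 345) = -8*(-799) = 6392)
t(w) = 0 (t(w) = (w - w)*(w + w) = 0*(2*w) = 0)
O(X, k) = 13*k
1/(O(s, t(10)) - 445780) = 1/(13*0 - 445780) = 1/(0 - 445780) = 1/(-445780) = -1/445780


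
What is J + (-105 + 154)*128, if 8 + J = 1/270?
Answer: 1691281/270 ≈ 6264.0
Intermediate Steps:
J = -2159/270 (J = -8 + 1/270 = -2159/270 ≈ -7.9963)
J + (-105 + 154)*128 = -2159/270 + (-105 + 154)*128 = -2159/270 + 49*128 = -2159/270 + 6272 = 1691281/270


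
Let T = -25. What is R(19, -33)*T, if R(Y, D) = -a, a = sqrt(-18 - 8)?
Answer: 25*I*sqrt(26) ≈ 127.48*I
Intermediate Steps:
a = I*sqrt(26) (a = sqrt(-26) = I*sqrt(26) ≈ 5.099*I)
R(Y, D) = -I*sqrt(26)
R(19, -33)*T = -I*sqrt(26)*(-25) = 25*I*sqrt(26)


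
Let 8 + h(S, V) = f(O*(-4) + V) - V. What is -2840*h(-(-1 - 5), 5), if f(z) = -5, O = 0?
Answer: 51120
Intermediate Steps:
h(S, V) = -13 - V (h(S, V) = -8 + (-5 - V) = -13 - V)
-2840*h(-(-1 - 5), 5) = -2840*(-13 - 1*5) = -2840*(-13 - 5) = -2840*(-18) = 51120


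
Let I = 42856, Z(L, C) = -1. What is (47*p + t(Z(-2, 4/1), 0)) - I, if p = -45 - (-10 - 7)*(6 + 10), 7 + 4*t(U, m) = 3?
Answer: -32188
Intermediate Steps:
t(U, m) = -1 (t(U, m) = -7/4 + (¼)*3 = -7/4 + ¾ = -1)
p = 227 (p = -45 - (-17)*16 = -45 - 1*(-272) = -45 + 272 = 227)
(47*p + t(Z(-2, 4/1), 0)) - I = (47*227 - 1) - 1*42856 = (10669 - 1) - 42856 = 10668 - 42856 = -32188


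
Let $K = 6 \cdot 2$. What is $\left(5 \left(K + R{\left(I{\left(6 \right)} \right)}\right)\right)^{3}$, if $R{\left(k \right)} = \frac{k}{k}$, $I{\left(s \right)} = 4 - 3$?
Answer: $274625$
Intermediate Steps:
$K = 12$
$I{\left(s \right)} = 1$ ($I{\left(s \right)} = 4 - 3 = 1$)
$R{\left(k \right)} = 1$
$\left(5 \left(K + R{\left(I{\left(6 \right)} \right)}\right)\right)^{3} = \left(5 \left(12 + 1\right)\right)^{3} = \left(5 \cdot 13\right)^{3} = 65^{3} = 274625$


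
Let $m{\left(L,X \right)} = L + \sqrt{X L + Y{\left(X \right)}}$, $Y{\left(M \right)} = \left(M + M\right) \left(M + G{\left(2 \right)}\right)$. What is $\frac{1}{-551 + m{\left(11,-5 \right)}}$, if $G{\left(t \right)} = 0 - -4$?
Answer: $- \frac{12}{6481} - \frac{i \sqrt{5}}{97215} \approx -0.0018516 - 2.3001 \cdot 10^{-5} i$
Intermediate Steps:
$G{\left(t \right)} = 4$ ($G{\left(t \right)} = 0 + 4 = 4$)
$Y{\left(M \right)} = 2 M \left(4 + M\right)$ ($Y{\left(M \right)} = \left(M + M\right) \left(M + 4\right) = 2 M \left(4 + M\right)$)
$m{\left(L,X \right)} = L + \sqrt{L X + 2 X \left(4 + X\right)}$ ($m{\left(L,X \right)} = L + \sqrt{X L + 2 X \left(4 + X\right)} = L + \sqrt{L X + 2 X \left(4 + X\right)}$)
$\frac{1}{-551 + m{\left(11,-5 \right)}} = \frac{1}{-551 + \left(11 + \sqrt{- 5 \left(8 + 11 + 2 \left(-5\right)\right)}\right)} = \frac{1}{-551 + \left(11 + \sqrt{- 5 \left(8 + 11 - 10\right)}\right)} = \frac{1}{-551 + \left(11 + \sqrt{\left(-5\right) 9}\right)} = \frac{1}{-551 + \left(11 + \sqrt{-45}\right)} = \frac{1}{-551 + \left(11 + 3 i \sqrt{5}\right)} = \frac{1}{-540 + 3 i \sqrt{5}}$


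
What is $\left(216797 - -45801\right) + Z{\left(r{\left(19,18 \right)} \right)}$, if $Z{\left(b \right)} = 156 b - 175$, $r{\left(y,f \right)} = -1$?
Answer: $262267$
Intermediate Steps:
$Z{\left(b \right)} = -175 + 156 b$ ($Z{\left(b \right)} = 156 b - 175 = -175 + 156 b$)
$\left(216797 - -45801\right) + Z{\left(r{\left(19,18 \right)} \right)} = \left(216797 - -45801\right) + \left(-175 + 156 \left(-1\right)\right) = \left(216797 + 45801\right) - 331 = 262598 - 331 = 262267$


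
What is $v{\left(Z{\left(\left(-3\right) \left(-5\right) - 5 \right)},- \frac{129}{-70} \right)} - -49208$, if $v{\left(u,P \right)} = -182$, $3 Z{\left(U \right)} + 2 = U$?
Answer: $49026$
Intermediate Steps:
$Z{\left(U \right)} = - \frac{2}{3} + \frac{U}{3}$
$v{\left(Z{\left(\left(-3\right) \left(-5\right) - 5 \right)},- \frac{129}{-70} \right)} - -49208 = -182 - -49208 = -182 + 49208 = 49026$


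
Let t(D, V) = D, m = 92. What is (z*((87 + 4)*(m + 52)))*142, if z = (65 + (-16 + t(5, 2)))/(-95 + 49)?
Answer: -50240736/23 ≈ -2.1844e+6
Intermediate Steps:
z = -27/23 (z = (65 + (-16 + 5))/(-95 + 49) = (65 - 11)/(-46) = 54*(-1/46) = -27/23 ≈ -1.1739)
(z*((87 + 4)*(m + 52)))*142 = -27*(87 + 4)*(92 + 52)/23*142 = -2457*144/23*142 = -27/23*13104*142 = -353808/23*142 = -50240736/23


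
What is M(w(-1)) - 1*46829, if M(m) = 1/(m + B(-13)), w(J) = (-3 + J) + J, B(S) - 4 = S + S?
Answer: -1264384/27 ≈ -46829.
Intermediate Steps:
B(S) = 4 + 2*S (B(S) = 4 + (S + S) = 4 + 2*S)
w(J) = -3 + 2*J
M(m) = 1/(-22 + m) (M(m) = 1/(m + (4 + 2*(-13))) = 1/(m + (4 - 26)) = 1/(m - 22) = 1/(-22 + m))
M(w(-1)) - 1*46829 = 1/(-22 + (-3 + 2*(-1))) - 1*46829 = 1/(-22 + (-3 - 2)) - 46829 = 1/(-22 - 5) - 46829 = 1/(-27) - 46829 = -1/27 - 46829 = -1264384/27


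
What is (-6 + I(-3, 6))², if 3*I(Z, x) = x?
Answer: 16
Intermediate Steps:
I(Z, x) = x/3
(-6 + I(-3, 6))² = (-6 + (⅓)*6)² = (-6 + 2)² = (-4)² = 16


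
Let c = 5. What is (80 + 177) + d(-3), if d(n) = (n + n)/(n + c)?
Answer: 254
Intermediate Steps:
d(n) = 2*n/(5 + n) (d(n) = (n + n)/(n + 5) = (2*n)/(5 + n) = 2*n/(5 + n))
(80 + 177) + d(-3) = (80 + 177) + 2*(-3)/(5 - 3) = 257 + 2*(-3)/2 = 257 + 2*(-3)*(1/2) = 257 - 3 = 254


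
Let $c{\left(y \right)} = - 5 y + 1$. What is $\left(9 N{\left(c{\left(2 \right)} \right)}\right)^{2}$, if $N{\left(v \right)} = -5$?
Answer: $2025$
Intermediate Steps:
$c{\left(y \right)} = 1 - 5 y$
$\left(9 N{\left(c{\left(2 \right)} \right)}\right)^{2} = \left(9 \left(-5\right)\right)^{2} = \left(-45\right)^{2} = 2025$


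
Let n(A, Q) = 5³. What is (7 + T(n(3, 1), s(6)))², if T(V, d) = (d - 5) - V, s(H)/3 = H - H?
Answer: 15129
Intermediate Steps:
n(A, Q) = 125
s(H) = 0 (s(H) = 3*(H - H) = 3*0 = 0)
T(V, d) = -5 + d - V (T(V, d) = (-5 + d) - V = -5 + d - V)
(7 + T(n(3, 1), s(6)))² = (7 + (-5 + 0 - 1*125))² = (7 + (-5 + 0 - 125))² = (7 - 130)² = (-123)² = 15129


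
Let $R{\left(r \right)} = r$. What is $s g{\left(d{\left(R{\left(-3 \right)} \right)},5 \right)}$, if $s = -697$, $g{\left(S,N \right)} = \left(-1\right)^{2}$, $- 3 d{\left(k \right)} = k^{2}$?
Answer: $-697$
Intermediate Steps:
$d{\left(k \right)} = - \frac{k^{2}}{3}$
$g{\left(S,N \right)} = 1$
$s g{\left(d{\left(R{\left(-3 \right)} \right)},5 \right)} = \left(-697\right) 1 = -697$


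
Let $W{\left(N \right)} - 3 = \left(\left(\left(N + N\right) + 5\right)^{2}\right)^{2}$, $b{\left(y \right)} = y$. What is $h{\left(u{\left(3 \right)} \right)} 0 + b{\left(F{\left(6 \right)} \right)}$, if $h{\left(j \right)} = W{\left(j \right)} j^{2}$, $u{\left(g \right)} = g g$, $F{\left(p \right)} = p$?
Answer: $6$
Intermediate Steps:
$W{\left(N \right)} = 3 + \left(5 + 2 N\right)^{4}$ ($W{\left(N \right)} = 3 + \left(\left(\left(N + N\right) + 5\right)^{2}\right)^{2} = 3 + \left(\left(2 N + 5\right)^{2}\right)^{2} = 3 + \left(\left(5 + 2 N\right)^{2}\right)^{2} = 3 + \left(5 + 2 N\right)^{4}$)
$u{\left(g \right)} = g^{2}$
$h{\left(j \right)} = j^{2} \left(3 + \left(5 + 2 j\right)^{4}\right)$ ($h{\left(j \right)} = \left(3 + \left(5 + 2 j\right)^{4}\right) j^{2} = j^{2} \left(3 + \left(5 + 2 j\right)^{4}\right)$)
$h{\left(u{\left(3 \right)} \right)} 0 + b{\left(F{\left(6 \right)} \right)} = \left(3^{2}\right)^{2} \left(3 + \left(5 + 2 \cdot 3^{2}\right)^{4}\right) 0 + 6 = 9^{2} \left(3 + \left(5 + 2 \cdot 9\right)^{4}\right) 0 + 6 = 81 \left(3 + \left(5 + 18\right)^{4}\right) 0 + 6 = 81 \left(3 + 23^{4}\right) 0 + 6 = 81 \left(3 + 279841\right) 0 + 6 = 81 \cdot 279844 \cdot 0 + 6 = 22667364 \cdot 0 + 6 = 0 + 6 = 6$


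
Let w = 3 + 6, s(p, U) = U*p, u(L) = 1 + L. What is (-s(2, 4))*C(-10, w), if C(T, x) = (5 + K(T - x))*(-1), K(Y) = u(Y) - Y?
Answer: 48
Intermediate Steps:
K(Y) = 1 (K(Y) = (1 + Y) - Y = 1)
w = 9
C(T, x) = -6 (C(T, x) = (5 + 1)*(-1) = 6*(-1) = -6)
(-s(2, 4))*C(-10, w) = -4*2*(-6) = -1*8*(-6) = -8*(-6) = 48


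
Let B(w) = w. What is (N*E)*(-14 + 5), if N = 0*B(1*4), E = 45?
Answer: 0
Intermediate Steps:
N = 0 (N = 0*(1*4) = 0*4 = 0)
(N*E)*(-14 + 5) = (0*45)*(-14 + 5) = 0*(-9) = 0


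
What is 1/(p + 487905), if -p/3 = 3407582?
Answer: -1/9734841 ≈ -1.0272e-7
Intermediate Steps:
p = -10222746 (p = -3*3407582 = -10222746)
1/(p + 487905) = 1/(-10222746 + 487905) = 1/(-9734841) = -1/9734841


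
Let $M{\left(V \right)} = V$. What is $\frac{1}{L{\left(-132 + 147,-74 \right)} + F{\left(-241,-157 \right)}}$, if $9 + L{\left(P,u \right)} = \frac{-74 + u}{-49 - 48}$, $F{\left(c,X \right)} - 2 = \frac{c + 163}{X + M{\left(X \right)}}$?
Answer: $- \frac{15229}{79584} \approx -0.19136$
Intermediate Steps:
$F{\left(c,X \right)} = 2 + \frac{163 + c}{2 X}$ ($F{\left(c,X \right)} = 2 + \frac{c + 163}{X + X} = 2 + \frac{163 + c}{2 X}$)
$L{\left(P,u \right)} = - \frac{799}{97} - \frac{u}{97}$ ($L{\left(P,u \right)} = -9 + \frac{-74 + u}{-49 - 48} = -9 + \frac{-74 + u}{-97} = -9 + \left(-74 + u\right) \left(- \frac{1}{97}\right) = -9 - \left(- \frac{74}{97} + \frac{u}{97}\right) = - \frac{799}{97} - \frac{u}{97}$)
$\frac{1}{L{\left(-132 + 147,-74 \right)} + F{\left(-241,-157 \right)}} = \frac{1}{\left(- \frac{799}{97} - - \frac{74}{97}\right) + \frac{163 - 241 + 4 \left(-157\right)}{2 \left(-157\right)}} = \frac{1}{\left(- \frac{799}{97} + \frac{74}{97}\right) + \frac{1}{2} \left(- \frac{1}{157}\right) \left(163 - 241 - 628\right)} = \frac{1}{- \frac{725}{97} + \frac{1}{2} \left(- \frac{1}{157}\right) \left(-706\right)} = \frac{1}{- \frac{725}{97} + \frac{353}{157}} = \frac{1}{- \frac{79584}{15229}} = - \frac{15229}{79584}$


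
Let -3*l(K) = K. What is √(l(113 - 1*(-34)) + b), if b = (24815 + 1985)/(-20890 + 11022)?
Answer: I*√314747261/2467 ≈ 7.1914*I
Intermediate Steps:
l(K) = -K/3
b = -6700/2467 (b = 26800/(-9868) = 26800*(-1/9868) = -6700/2467 ≈ -2.7159)
√(l(113 - 1*(-34)) + b) = √(-(113 - 1*(-34))/3 - 6700/2467) = √(-(113 + 34)/3 - 6700/2467) = √(-⅓*147 - 6700/2467) = √(-49 - 6700/2467) = √(-127583/2467) = I*√314747261/2467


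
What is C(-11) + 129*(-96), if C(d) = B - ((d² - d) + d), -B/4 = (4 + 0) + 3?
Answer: -12533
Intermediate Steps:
B = -28 (B = -4*((4 + 0) + 3) = -4*(4 + 3) = -4*7 = -28)
C(d) = -28 - d² (C(d) = -28 - ((d² - d) + d) = -28 - d²)
C(-11) + 129*(-96) = (-28 - 1*(-11)²) + 129*(-96) = (-28 - 1*121) - 12384 = (-28 - 121) - 12384 = -149 - 12384 = -12533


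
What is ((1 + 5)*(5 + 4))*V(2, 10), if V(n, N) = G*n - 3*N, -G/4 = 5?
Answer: -3780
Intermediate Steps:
G = -20 (G = -4*5 = -20)
V(n, N) = -20*n - 3*N
((1 + 5)*(5 + 4))*V(2, 10) = ((1 + 5)*(5 + 4))*(-20*2 - 3*10) = (6*9)*(-40 - 30) = 54*(-70) = -3780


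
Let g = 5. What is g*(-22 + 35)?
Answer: 65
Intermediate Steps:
g*(-22 + 35) = 5*(-22 + 35) = 5*13 = 65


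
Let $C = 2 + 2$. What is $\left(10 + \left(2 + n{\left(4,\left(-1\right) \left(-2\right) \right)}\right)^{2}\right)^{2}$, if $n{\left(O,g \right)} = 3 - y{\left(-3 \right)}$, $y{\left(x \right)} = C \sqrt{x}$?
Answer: $-4631 + 1040 i \sqrt{3} \approx -4631.0 + 1801.3 i$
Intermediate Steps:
$C = 4$
$y{\left(x \right)} = 4 \sqrt{x}$
$n{\left(O,g \right)} = 3 - 4 i \sqrt{3}$ ($n{\left(O,g \right)} = 3 - 4 \sqrt{-3} = 3 - 4 i \sqrt{3}$)
$\left(10 + \left(2 + n{\left(4,\left(-1\right) \left(-2\right) \right)}\right)^{2}\right)^{2} = \left(10 + \left(2 + \left(3 - 4 i \sqrt{3}\right)\right)^{2}\right)^{2} = \left(10 + \left(5 - 4 i \sqrt{3}\right)^{2}\right)^{2}$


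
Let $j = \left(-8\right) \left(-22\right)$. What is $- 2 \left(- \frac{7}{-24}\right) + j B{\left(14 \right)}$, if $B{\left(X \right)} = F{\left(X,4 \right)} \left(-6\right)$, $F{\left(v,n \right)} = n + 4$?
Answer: $- \frac{101383}{12} \approx -8448.6$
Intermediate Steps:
$F{\left(v,n \right)} = 4 + n$
$j = 176$
$B{\left(X \right)} = -48$ ($B{\left(X \right)} = \left(4 + 4\right) \left(-6\right) = 8 \left(-6\right) = -48$)
$- 2 \left(- \frac{7}{-24}\right) + j B{\left(14 \right)} = - 2 \left(- \frac{7}{-24}\right) + 176 \left(-48\right) = - 2 \left(\left(-7\right) \left(- \frac{1}{24}\right)\right) - 8448 = \left(-2\right) \frac{7}{24} - 8448 = - \frac{7}{12} - 8448 = - \frac{101383}{12}$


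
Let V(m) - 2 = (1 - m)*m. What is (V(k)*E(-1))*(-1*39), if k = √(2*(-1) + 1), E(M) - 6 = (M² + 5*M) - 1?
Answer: -117 - 39*I ≈ -117.0 - 39.0*I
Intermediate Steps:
E(M) = 5 + M² + 5*M (E(M) = 6 + ((M² + 5*M) - 1) = 6 + (-1 + M² + 5*M) = 5 + M² + 5*M)
k = I (k = √(-2 + 1) = √(-1) = I ≈ 1.0*I)
V(m) = 2 + m*(1 - m) (V(m) = 2 + (1 - m)*m = 2 + m*(1 - m))
(V(k)*E(-1))*(-1*39) = ((2 + I - I²)*(5 + (-1)² + 5*(-1)))*(-1*39) = ((2 + I - 1*(-1))*(5 + 1 - 5))*(-39) = ((2 + I + 1)*1)*(-39) = ((3 + I)*1)*(-39) = (3 + I)*(-39) = -117 - 39*I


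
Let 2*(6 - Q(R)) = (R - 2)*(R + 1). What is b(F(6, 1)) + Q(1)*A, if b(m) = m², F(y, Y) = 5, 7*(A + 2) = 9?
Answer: 20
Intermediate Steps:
A = -5/7 (A = -2 + (⅐)*9 = -2 + 9/7 = -5/7 ≈ -0.71429)
Q(R) = 6 - (1 + R)*(-2 + R)/2 (Q(R) = 6 - (R - 2)*(R + 1)/2 = 6 - (-2 + R)*(1 + R)/2 = 6 - (1 + R)*(-2 + R)/2)
b(F(6, 1)) + Q(1)*A = 5² + (7 + (½)*1 - ½*1²)*(-5/7) = 25 + (7 + ½ - ½*1)*(-5/7) = 25 + (7 + ½ - ½)*(-5/7) = 25 + 7*(-5/7) = 25 - 5 = 20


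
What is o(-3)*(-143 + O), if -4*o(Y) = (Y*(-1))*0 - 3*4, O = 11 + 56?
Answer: -228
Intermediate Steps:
O = 67
o(Y) = 3 (o(Y) = -((Y*(-1))*0 - 3*4)/4 = -(-Y*0 - 12)/4 = -(0 - 12)/4 = -¼*(-12) = 3)
o(-3)*(-143 + O) = 3*(-143 + 67) = 3*(-76) = -228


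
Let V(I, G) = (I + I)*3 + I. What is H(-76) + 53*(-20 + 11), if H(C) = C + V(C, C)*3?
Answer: -2149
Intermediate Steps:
V(I, G) = 7*I (V(I, G) = (2*I)*3 + I = 6*I + I = 7*I)
H(C) = 22*C (H(C) = C + (7*C)*3 = C + 21*C = 22*C)
H(-76) + 53*(-20 + 11) = 22*(-76) + 53*(-20 + 11) = -1672 + 53*(-9) = -1672 - 477 = -2149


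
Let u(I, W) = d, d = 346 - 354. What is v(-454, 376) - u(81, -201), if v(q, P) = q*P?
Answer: -170696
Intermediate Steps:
d = -8
u(I, W) = -8
v(q, P) = P*q
v(-454, 376) - u(81, -201) = 376*(-454) - 1*(-8) = -170704 + 8 = -170696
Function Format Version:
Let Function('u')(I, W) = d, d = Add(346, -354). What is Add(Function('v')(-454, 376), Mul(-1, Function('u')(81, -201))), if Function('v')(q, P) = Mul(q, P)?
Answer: -170696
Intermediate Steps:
d = -8
Function('u')(I, W) = -8
Function('v')(q, P) = Mul(P, q)
Add(Function('v')(-454, 376), Mul(-1, Function('u')(81, -201))) = Add(Mul(376, -454), Mul(-1, -8)) = Add(-170704, 8) = -170696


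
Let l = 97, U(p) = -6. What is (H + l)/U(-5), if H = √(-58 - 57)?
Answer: -97/6 - I*√115/6 ≈ -16.167 - 1.7873*I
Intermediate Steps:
H = I*√115 (H = √(-115) = I*√115 ≈ 10.724*I)
(H + l)/U(-5) = (I*√115 + 97)/(-6) = (97 + I*√115)*(-⅙) = -97/6 - I*√115/6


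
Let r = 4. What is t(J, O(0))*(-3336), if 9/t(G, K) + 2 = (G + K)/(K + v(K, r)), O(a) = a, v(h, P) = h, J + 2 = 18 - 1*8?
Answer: 0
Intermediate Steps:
J = 8 (J = -2 + (18 - 1*8) = -2 + (18 - 8) = -2 + 10 = 8)
t(G, K) = 9/(-2 + (G + K)/(2*K)) (t(G, K) = 9/(-2 + (G + K)/(K + K)) = 9/(-2 + (G + K)/((2*K))) = 9/(-2 + (G + K)*(1/(2*K))) = 9/(-2 + (G + K)/(2*K)))
t(J, O(0))*(-3336) = (18*0/(8 - 3*0))*(-3336) = (18*0/(8 + 0))*(-3336) = (18*0/8)*(-3336) = (18*0*(⅛))*(-3336) = 0*(-3336) = 0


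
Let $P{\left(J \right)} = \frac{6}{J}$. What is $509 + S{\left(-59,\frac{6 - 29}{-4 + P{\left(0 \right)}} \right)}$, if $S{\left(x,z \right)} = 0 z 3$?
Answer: $509$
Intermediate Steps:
$S{\left(x,z \right)} = 0$ ($S{\left(x,z \right)} = 0 \cdot 3 = 0$)
$509 + S{\left(-59,\frac{6 - 29}{-4 + P{\left(0 \right)}} \right)} = 509 + 0 = 509$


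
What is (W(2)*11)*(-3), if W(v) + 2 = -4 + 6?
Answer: 0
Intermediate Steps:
W(v) = 0 (W(v) = -2 + (-4 + 6) = -2 + 2 = 0)
(W(2)*11)*(-3) = (0*11)*(-3) = 0*(-3) = 0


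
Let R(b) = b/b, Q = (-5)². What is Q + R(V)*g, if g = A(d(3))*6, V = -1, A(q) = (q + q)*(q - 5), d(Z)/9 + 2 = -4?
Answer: 38257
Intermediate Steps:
d(Z) = -54 (d(Z) = -18 + 9*(-4) = -18 - 36 = -54)
A(q) = 2*q*(-5 + q) (A(q) = (2*q)*(-5 + q) = 2*q*(-5 + q))
Q = 25
R(b) = 1
g = 38232 (g = (2*(-54)*(-5 - 54))*6 = (2*(-54)*(-59))*6 = 6372*6 = 38232)
Q + R(V)*g = 25 + 1*38232 = 25 + 38232 = 38257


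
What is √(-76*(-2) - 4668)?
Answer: 2*I*√1129 ≈ 67.201*I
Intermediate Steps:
√(-76*(-2) - 4668) = √(152 - 4668) = √(-4516) = 2*I*√1129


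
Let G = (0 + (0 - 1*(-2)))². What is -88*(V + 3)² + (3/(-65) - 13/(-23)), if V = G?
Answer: -6445664/1495 ≈ -4311.5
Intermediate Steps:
G = 4 (G = (0 + (0 + 2))² = (0 + 2)² = 2² = 4)
V = 4
-88*(V + 3)² + (3/(-65) - 13/(-23)) = -88*(4 + 3)² + (3/(-65) - 13/(-23)) = -88*7² + (3*(-1/65) - 13*(-1/23)) = -88*49 + (-3/65 + 13/23) = -4312 + 776/1495 = -6445664/1495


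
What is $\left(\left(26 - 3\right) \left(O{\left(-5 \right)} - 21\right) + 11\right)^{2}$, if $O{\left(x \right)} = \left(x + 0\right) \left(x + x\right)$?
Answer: $459684$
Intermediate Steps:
$O{\left(x \right)} = 2 x^{2}$ ($O{\left(x \right)} = x 2 x = 2 x^{2}$)
$\left(\left(26 - 3\right) \left(O{\left(-5 \right)} - 21\right) + 11\right)^{2} = \left(\left(26 - 3\right) \left(2 \left(-5\right)^{2} - 21\right) + 11\right)^{2} = \left(23 \left(2 \cdot 25 - 21\right) + 11\right)^{2} = \left(23 \left(50 - 21\right) + 11\right)^{2} = \left(23 \cdot 29 + 11\right)^{2} = \left(667 + 11\right)^{2} = 678^{2} = 459684$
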